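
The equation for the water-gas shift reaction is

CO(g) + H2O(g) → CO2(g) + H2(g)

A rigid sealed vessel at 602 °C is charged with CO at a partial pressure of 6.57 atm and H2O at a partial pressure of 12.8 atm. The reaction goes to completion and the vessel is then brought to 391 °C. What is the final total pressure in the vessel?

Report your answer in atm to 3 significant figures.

At constant V, partial pressures at 602 °C are proportional to moles, so apply stoichiometry directly to pressures.
P(H2O) required for 6.57 atm of CO = (1/1) × 6.57 = 6.570 atm; available 12.8 atm, so CO is limiting.
P(H2O) remaining = 12.8 − (1/1) × 6.57 = 6.230 atm
P(gaseous products) = (1+1)/1 × 6.57 = 13.14 atm
P_total at 602 °C = 6.230 + 13.14 = 19.37 atm
Scaling to 391 °C: P = 19.37 × 664.15/875.15 = 14.70 atm

14.7 atm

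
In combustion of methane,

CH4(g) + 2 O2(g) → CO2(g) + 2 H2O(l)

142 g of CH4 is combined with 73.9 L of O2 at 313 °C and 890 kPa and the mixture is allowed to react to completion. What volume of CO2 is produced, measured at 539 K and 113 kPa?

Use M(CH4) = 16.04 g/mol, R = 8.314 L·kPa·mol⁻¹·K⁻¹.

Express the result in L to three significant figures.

n(CH4) = 142 / 16.04 = 8.853 mol
n(O2) = PV/RT = (890 × 73.9) / (8.314 × 586.15) = 13.50 mol
For 8.853 mol CH4, stoichiometry requires (2/1) × 8.853 = 17.71 mol O2; 13.50 mol is available, so O2 is limiting.
n(CO2) = (1/2) × 13.50 = 6.750 mol
V(CO2) = nRT/P = 6.750 × 8.314 × 539 / 113 = 267.7 L

268 L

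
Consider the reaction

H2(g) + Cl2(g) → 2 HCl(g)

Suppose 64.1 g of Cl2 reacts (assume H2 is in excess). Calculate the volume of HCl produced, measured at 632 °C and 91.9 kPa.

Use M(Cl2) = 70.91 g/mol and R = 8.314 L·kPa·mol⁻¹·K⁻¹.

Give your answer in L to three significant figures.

n(Cl2) = 64.10 / 70.91 = 0.9040 mol
n(HCl) = (2/1) × 0.9040 = 1.808 mol
V = nRT/P = 1.808 × 8.314 × 905.15 / 91.9 = 148.1 L

148 L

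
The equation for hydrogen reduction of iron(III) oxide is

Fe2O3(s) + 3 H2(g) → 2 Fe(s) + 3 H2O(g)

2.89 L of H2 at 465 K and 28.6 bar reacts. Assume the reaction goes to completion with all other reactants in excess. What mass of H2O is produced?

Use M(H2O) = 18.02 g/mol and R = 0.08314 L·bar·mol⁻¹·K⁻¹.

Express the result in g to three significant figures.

38.5 g

n(H2) = PV/RT = (28.6 × 2.89) / (0.08314 × 465) = 2.138 mol
n(H2O) = (3/3) × 2.138 = 2.138 mol
m(H2O) = 2.138 × 18.02 = 38.53 g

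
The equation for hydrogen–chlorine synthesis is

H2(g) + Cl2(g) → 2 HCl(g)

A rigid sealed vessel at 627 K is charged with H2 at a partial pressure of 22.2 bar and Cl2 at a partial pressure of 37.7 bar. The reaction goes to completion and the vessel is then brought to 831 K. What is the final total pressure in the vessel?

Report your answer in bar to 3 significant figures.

At constant V, partial pressures at 627 K are proportional to moles, so apply stoichiometry directly to pressures.
P(Cl2) required for 22.2 bar of H2 = (1/1) × 22.2 = 22.20 bar; available 37.7 bar, so H2 is limiting.
P(Cl2) remaining = 37.7 − (1/1) × 22.2 = 15.50 bar
P(gaseous products) = (2)/1 × 22.2 = 44.40 bar
P_total at 627 K = 15.50 + 44.40 = 59.90 bar
Scaling to 831 K: P = 59.90 × 831/627 = 79.39 bar

79.4 bar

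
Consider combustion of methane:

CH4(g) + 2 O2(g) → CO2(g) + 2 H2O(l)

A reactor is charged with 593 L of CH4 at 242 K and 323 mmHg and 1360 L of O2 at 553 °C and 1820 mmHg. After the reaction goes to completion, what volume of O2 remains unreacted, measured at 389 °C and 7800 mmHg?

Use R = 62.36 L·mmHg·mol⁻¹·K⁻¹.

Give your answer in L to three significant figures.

120 L

n(CH4) = PV/RT = (323 × 593) / (62.36 × 242) = 12.69 mol
n(O2) = PV/RT = (1820 × 1360) / (62.36 × 826.15) = 48.04 mol
For 12.69 mol CH4, stoichiometry requires (2/1) × 12.69 = 25.38 mol O2; 48.04 mol is available, so CH4 is limiting.
n(O2) consumed = (2/1) × 12.69 = 25.38 mol; remaining = 48.04 − 25.38 = 22.66 mol
V(O2) = nRT/P = 22.66 × 62.36 × 662.15 / 7800 = 120.0 L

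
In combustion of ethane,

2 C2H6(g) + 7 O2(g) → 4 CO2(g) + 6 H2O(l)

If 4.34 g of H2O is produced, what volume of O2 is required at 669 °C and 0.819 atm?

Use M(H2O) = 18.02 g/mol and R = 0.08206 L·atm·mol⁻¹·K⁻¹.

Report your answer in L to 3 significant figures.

n(H2O) = 4.340 / 18.02 = 0.2408 mol
n(O2) = (7/6) × 0.2408 = 0.2809 mol
V = nRT/P = 0.2809 × 0.08206 × 942.15 / 0.819 = 26.52 L

26.5 L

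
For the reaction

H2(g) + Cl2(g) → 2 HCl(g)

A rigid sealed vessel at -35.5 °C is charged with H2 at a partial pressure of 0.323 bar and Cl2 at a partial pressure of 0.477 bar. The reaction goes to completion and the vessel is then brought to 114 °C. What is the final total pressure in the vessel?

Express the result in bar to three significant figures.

With V and T fixed, P_i ∝ n_i, so the mole ratios apply directly to partial pressures at -35.5 °C.
P(Cl2) required for 0.323 bar of H2 = (1/1) × 0.323 = 0.3230 bar; available 0.477 bar, so H2 is limiting.
P(Cl2) remaining = 0.477 − (1/1) × 0.323 = 0.1540 bar
P(gaseous products) = (2)/1 × 0.323 = 0.6460 bar
P_total at -35.5 °C = 0.1540 + 0.6460 = 0.8000 bar
Scaling to 114 °C: P = 0.8000 × 387.15/237.65 = 1.303 bar

1.30 bar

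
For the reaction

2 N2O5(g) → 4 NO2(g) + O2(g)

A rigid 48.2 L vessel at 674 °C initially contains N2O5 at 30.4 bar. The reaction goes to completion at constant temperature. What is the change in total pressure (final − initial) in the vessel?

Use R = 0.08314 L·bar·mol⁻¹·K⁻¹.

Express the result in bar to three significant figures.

Since T and V are fixed, P_final/P_initial = n_final/n_initial = 5/2.
P_final = (5/2) × 30.4 = 76.00 bar; ΔP = 76.00 − 30.4 = 45.60 bar

45.6 bar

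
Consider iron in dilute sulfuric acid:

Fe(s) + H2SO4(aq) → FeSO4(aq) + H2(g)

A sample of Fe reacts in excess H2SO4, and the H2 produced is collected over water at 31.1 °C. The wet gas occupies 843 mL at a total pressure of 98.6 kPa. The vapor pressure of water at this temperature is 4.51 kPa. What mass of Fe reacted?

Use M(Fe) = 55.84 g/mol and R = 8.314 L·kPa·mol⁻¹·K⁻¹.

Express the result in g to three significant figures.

1.75 g

P(H2) = 98.6 − 4.51 = 94.09 kPa
n(H2) = PV/RT = (94.09 × 0.8430) / (8.314 × 304.25) = 0.03136 mol
n(Fe) = (1/1) × 0.03136 = 0.03136 mol
m(Fe) = 0.03136 × 55.84 = 1.751 g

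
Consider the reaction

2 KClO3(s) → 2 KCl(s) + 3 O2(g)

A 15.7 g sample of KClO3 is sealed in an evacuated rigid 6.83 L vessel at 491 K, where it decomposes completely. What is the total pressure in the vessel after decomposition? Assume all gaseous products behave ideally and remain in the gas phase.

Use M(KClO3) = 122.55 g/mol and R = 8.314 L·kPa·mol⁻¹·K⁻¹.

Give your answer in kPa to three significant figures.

115 kPa

n(KClO3) = 15.7 / 122.55 = 0.1281 mol
n(gas produced) = (3/2) × 0.1281 = 0.1921 mol
P = nRT/V = 0.1921 × 8.314 × 491 / 6.83 = 114.8 kPa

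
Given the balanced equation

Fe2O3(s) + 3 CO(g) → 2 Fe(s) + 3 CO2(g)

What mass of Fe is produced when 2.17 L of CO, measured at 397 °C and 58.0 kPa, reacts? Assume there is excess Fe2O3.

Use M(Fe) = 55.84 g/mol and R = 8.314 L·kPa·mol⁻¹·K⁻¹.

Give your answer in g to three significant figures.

n(CO) = PV/RT = (58.0 × 2.17) / (8.314 × 670.15) = 0.02259 mol
n(Fe) = (2/3) × 0.02259 = 0.01506 mol
m(Fe) = 0.01506 × 55.84 = 0.8410 g

0.841 g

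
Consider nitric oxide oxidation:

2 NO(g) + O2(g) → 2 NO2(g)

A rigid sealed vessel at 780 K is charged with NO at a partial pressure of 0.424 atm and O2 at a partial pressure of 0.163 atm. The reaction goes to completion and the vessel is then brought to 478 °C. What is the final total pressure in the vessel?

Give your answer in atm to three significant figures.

0.408 atm

With V and T fixed, P_i ∝ n_i, so the mole ratios apply directly to partial pressures at 780 K.
P(O2) required for 0.424 atm of NO = (1/2) × 0.424 = 0.2120 atm; available 0.163 atm, so O2 is limiting.
P(NO) remaining = 0.424 − (2/1) × 0.163 = 0.09800 atm
P(gaseous products) = (2)/1 × 0.163 = 0.3260 atm
P_total at 780 K = 0.09800 + 0.3260 = 0.4240 atm
Scaling to 478 °C: P = 0.4240 × 751.15/780 = 0.4083 atm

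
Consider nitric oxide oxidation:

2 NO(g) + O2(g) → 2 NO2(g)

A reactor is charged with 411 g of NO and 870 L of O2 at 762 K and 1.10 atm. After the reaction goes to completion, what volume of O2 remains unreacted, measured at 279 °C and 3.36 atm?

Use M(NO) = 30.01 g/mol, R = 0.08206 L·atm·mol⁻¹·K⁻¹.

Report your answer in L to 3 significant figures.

114 L

n(NO) = 411 / 30.01 = 13.70 mol
n(O2) = PV/RT = (1.10 × 870) / (0.08206 × 762) = 15.30 mol
For 13.70 mol NO, stoichiometry requires (1/2) × 13.70 = 6.850 mol O2; 15.30 mol is available, so NO is limiting.
n(O2) consumed = (1/2) × 13.70 = 6.850 mol; remaining = 15.30 − 6.850 = 8.450 mol
V(O2) = nRT/P = 8.450 × 0.08206 × 552.15 / 3.36 = 113.9 L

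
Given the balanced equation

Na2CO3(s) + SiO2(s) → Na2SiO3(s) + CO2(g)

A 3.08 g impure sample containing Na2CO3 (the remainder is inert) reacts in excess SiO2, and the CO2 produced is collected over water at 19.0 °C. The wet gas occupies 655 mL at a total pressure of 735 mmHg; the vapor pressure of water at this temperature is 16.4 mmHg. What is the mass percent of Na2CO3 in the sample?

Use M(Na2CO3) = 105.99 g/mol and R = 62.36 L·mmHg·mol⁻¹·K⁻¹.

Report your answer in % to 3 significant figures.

88.9 %

P(CO2) = 735 − 16.4 = 718.6 mmHg
n(CO2) = PV/RT = (718.6 × 0.6550) / (62.36 × 292.15) = 0.02584 mol
n(Na2CO3) = (1/1) × 0.02584 = 0.02584 mol
m(Na2CO3) = 0.02584 × 105.99 = 2.739 g
%Na2CO3 = 2.739 / 3.08 × 100 = 88.93%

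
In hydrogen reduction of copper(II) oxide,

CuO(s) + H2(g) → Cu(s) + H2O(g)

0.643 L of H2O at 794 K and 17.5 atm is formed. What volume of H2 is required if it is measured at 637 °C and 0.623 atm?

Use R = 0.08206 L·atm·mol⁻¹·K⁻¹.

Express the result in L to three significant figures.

20.7 L

n(H2O) = PV/RT = (17.5 × 0.643) / (0.08206 × 794) = 0.1727 mol
n(H2) = (1/1) × 0.1727 = 0.1727 mol
V = nRT/P = 0.1727 × 0.08206 × 910.15 / 0.623 = 20.70 L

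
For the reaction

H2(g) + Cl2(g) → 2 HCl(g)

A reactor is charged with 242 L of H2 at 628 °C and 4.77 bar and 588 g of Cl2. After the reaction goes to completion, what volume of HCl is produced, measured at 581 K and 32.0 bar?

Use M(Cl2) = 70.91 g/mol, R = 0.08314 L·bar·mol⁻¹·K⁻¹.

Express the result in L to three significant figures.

25.0 L

n(H2) = PV/RT = (4.77 × 242) / (0.08314 × 901.15) = 15.41 mol
n(Cl2) = 588 / 70.91 = 8.292 mol
For 15.41 mol H2, stoichiometry requires (1/1) × 15.41 = 15.41 mol Cl2; 8.292 mol is available, so Cl2 is limiting.
n(HCl) = (2/1) × 8.292 = 16.58 mol
V(HCl) = nRT/P = 16.58 × 0.08314 × 581 / 32.0 = 25.03 L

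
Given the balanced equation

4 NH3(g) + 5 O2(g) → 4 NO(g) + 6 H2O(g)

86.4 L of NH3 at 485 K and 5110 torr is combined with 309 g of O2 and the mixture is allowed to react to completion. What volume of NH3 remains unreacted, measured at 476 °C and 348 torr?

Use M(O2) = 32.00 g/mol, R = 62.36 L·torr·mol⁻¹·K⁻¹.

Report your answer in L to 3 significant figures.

923 L

n(NH3) = PV/RT = (5110 × 86.4) / (62.36 × 485) = 14.60 mol
n(O2) = 309 / 32.00 = 9.656 mol
For 14.60 mol NH3, stoichiometry requires (5/4) × 14.60 = 18.25 mol O2; 9.656 mol is available, so O2 is limiting.
n(NH3) consumed = (4/5) × 9.656 = 7.725 mol; remaining = 14.60 − 7.725 = 6.875 mol
V(NH3) = nRT/P = 6.875 × 62.36 × 749.15 / 348 = 922.9 L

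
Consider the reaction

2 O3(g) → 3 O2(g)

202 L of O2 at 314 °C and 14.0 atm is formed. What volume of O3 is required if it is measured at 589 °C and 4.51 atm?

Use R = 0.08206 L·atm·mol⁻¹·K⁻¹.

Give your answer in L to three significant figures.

614 L

n(O2) = PV/RT = (14.0 × 202) / (0.08206 × 587.15) = 58.69 mol
n(O3) = (2/3) × 58.69 = 39.13 mol
V = nRT/P = 39.13 × 0.08206 × 862.15 / 4.51 = 613.8 L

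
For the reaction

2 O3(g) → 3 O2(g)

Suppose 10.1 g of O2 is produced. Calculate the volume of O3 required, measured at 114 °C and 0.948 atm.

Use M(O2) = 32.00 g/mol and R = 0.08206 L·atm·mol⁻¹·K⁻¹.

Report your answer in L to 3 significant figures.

7.05 L

n(O2) = 10.10 / 32.00 = 0.3156 mol
n(O3) = (2/3) × 0.3156 = 0.2104 mol
V = nRT/P = 0.2104 × 0.08206 × 387.15 / 0.948 = 7.051 L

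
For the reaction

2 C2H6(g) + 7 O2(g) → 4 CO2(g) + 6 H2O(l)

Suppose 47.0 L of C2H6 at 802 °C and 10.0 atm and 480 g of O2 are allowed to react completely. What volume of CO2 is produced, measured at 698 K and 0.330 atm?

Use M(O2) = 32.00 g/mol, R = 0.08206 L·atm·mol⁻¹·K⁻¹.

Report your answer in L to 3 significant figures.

n(C2H6) = PV/RT = (10.0 × 47.0) / (0.08206 × 1075.15) = 5.327 mol
n(O2) = 480 / 32.00 = 15.00 mol
For 5.327 mol C2H6, stoichiometry requires (7/2) × 5.327 = 18.64 mol O2; 15.00 mol is available, so O2 is limiting.
n(CO2) = (4/7) × 15.00 = 8.571 mol
V(CO2) = nRT/P = 8.571 × 0.08206 × 698 / 0.330 = 1488 L

1490 L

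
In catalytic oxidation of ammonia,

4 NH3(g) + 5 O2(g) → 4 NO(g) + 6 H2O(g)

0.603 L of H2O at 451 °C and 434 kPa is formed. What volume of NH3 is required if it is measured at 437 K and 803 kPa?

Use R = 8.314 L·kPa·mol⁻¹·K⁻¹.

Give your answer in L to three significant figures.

0.131 L

n(H2O) = PV/RT = (434 × 0.603) / (8.314 × 724.15) = 0.04347 mol
n(NH3) = (4/6) × 0.04347 = 0.02898 mol
V = nRT/P = 0.02898 × 8.314 × 437 / 803 = 0.1311 L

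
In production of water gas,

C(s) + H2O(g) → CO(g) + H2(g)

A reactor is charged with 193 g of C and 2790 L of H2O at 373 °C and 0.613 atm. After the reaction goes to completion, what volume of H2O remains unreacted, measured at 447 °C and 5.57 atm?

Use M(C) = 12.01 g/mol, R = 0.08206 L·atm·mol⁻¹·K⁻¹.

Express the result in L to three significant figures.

172 L

n(C) = 193 / 12.01 = 16.07 mol
n(H2O) = PV/RT = (0.613 × 2790) / (0.08206 × 646.15) = 32.26 mol
For 16.07 mol C, stoichiometry requires (1/1) × 16.07 = 16.07 mol H2O; 32.26 mol is available, so C is limiting.
n(H2O) consumed = (1/1) × 16.07 = 16.07 mol; remaining = 32.26 − 16.07 = 16.19 mol
V(H2O) = nRT/P = 16.19 × 0.08206 × 720.15 / 5.57 = 171.8 L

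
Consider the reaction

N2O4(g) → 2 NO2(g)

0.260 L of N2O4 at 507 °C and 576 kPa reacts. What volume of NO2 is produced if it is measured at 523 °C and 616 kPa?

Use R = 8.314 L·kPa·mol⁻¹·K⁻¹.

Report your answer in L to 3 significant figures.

n(N2O4) = PV/RT = (576 × 0.260) / (8.314 × 780.15) = 0.02309 mol
n(NO2) = (2/1) × 0.02309 = 0.04618 mol
V = nRT/P = 0.04618 × 8.314 × 796.15 / 616 = 0.4962 L

0.496 L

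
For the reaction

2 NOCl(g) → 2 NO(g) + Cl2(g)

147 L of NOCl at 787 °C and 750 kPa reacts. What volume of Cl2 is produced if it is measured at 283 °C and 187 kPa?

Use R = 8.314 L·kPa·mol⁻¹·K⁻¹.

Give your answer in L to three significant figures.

n(NOCl) = PV/RT = (750 × 147) / (8.314 × 1060.15) = 12.51 mol
n(Cl2) = (1/2) × 12.51 = 6.255 mol
V = nRT/P = 6.255 × 8.314 × 556.15 / 187 = 154.7 L

155 L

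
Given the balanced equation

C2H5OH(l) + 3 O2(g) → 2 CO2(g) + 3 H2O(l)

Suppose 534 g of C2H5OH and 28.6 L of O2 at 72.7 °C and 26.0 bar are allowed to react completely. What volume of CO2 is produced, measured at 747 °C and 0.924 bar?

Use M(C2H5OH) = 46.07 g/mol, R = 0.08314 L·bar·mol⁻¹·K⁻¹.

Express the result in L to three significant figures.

n(C2H5OH) = 534 / 46.07 = 11.59 mol
n(O2) = PV/RT = (26.0 × 28.6) / (0.08314 × 345.85) = 25.86 mol
For 11.59 mol C2H5OH, stoichiometry requires (3/1) × 11.59 = 34.77 mol O2; 25.86 mol is available, so O2 is limiting.
n(CO2) = (2/3) × 25.86 = 17.24 mol
V(CO2) = nRT/P = 17.24 × 0.08314 × 1020.15 / 0.924 = 1582 L

1580 L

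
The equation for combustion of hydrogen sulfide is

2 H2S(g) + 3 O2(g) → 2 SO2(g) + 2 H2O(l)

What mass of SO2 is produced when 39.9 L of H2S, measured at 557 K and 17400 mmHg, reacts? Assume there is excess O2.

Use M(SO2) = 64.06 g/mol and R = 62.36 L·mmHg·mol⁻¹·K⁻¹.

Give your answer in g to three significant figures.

1280 g

n(H2S) = PV/RT = (17400 × 39.9) / (62.36 × 557) = 19.99 mol
n(SO2) = (2/2) × 19.99 = 19.99 mol
m(SO2) = 19.99 × 64.06 = 1281 g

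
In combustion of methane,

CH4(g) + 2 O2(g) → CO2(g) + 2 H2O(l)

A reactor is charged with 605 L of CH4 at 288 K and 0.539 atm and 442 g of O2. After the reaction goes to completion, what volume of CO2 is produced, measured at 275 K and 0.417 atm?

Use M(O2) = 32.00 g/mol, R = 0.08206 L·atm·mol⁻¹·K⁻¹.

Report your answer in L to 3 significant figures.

n(CH4) = PV/RT = (0.539 × 605) / (0.08206 × 288) = 13.80 mol
n(O2) = 442 / 32.00 = 13.81 mol
For 13.80 mol CH4, stoichiometry requires (2/1) × 13.80 = 27.60 mol O2; 13.81 mol is available, so O2 is limiting.
n(CO2) = (1/2) × 13.81 = 6.905 mol
V(CO2) = nRT/P = 6.905 × 0.08206 × 275 / 0.417 = 373.7 L

374 L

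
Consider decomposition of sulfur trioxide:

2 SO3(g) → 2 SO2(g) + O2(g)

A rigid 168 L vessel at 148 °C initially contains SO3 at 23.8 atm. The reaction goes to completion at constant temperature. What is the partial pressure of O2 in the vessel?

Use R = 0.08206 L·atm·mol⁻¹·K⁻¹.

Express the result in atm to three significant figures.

11.9 atm

n(SO3)₀ = PV/RT = (23.8 × 168) / (0.08206 × 421.15) = 115.7 mol
n(O2) = (1/2) × 115.7 = 57.85 mol
P(O2) = nRT/V = 57.85 × 0.08206 × 421.15 / 168 = 11.90 atm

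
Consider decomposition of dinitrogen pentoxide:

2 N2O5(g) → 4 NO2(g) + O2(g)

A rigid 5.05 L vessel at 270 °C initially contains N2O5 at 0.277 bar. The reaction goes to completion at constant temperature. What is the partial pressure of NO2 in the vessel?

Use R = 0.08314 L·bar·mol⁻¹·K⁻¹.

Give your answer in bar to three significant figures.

0.554 bar

n(N2O5)₀ = PV/RT = (0.277 × 5.05) / (0.08314 × 543.15) = 0.03098 mol
n(NO2) = (4/2) × 0.03098 = 0.06196 mol
P(NO2) = nRT/V = 0.06196 × 0.08314 × 543.15 / 5.05 = 0.5541 bar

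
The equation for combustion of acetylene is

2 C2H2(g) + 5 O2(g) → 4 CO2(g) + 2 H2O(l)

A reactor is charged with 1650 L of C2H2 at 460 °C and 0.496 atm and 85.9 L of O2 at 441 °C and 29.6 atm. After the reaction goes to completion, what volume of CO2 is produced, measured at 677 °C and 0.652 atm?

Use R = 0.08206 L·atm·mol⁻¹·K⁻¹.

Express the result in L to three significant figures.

3250 L

n(C2H2) = PV/RT = (0.496 × 1650) / (0.08206 × 733.15) = 13.60 mol
n(O2) = PV/RT = (29.6 × 85.9) / (0.08206 × 714.15) = 43.39 mol
For 13.60 mol C2H2, stoichiometry requires (5/2) × 13.60 = 34.00 mol O2; 43.39 mol is available, so C2H2 is limiting.
n(CO2) = (4/2) × 13.60 = 27.20 mol
V(CO2) = nRT/P = 27.20 × 0.08206 × 950.15 / 0.652 = 3253 L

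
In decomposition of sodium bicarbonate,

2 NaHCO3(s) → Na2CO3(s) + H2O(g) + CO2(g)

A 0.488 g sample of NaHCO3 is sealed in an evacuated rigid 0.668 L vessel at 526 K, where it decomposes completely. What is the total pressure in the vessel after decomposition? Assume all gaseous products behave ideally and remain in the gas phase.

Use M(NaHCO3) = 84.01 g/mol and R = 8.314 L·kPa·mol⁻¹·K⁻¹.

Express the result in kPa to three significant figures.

38.0 kPa

n(NaHCO3) = 0.488 / 84.01 = 0.005809 mol
n(gas produced) = (2/2) × 0.005809 = 0.005809 mol
P = nRT/V = 0.005809 × 8.314 × 526 / 0.668 = 38.03 kPa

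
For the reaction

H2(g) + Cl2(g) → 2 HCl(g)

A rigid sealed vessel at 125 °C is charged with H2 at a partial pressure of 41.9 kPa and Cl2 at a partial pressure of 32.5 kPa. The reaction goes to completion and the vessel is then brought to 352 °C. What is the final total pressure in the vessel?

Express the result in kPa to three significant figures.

117 kPa

Because the vessel is rigid and T is held at 125 °C, work the stoichiometry in partial pressures (P_i = n_iRT/V).
P(Cl2) required for 41.9 kPa of H2 = (1/1) × 41.9 = 41.90 kPa; available 32.5 kPa, so Cl2 is limiting.
P(H2) remaining = 41.9 − (1/1) × 32.5 = 9.400 kPa
P(gaseous products) = (2)/1 × 32.5 = 65.00 kPa
P_total at 125 °C = 9.400 + 65.00 = 74.40 kPa
Scaling to 352 °C: P = 74.40 × 625.15/398.15 = 116.8 kPa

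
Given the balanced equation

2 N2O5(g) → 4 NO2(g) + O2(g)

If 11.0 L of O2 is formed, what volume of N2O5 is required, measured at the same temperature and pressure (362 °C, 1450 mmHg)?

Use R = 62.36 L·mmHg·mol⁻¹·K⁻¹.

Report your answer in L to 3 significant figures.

At constant T and P, gas volumes are in the mole ratio: V(N2O5) = (2/1) × 11.0 = 22.00 L

22.0 L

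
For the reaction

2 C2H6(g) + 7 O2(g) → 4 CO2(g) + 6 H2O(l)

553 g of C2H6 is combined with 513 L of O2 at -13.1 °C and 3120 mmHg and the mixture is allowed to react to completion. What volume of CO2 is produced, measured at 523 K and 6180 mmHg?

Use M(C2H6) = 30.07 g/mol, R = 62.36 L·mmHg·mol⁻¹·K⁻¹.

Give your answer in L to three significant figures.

194 L

n(C2H6) = 553 / 30.07 = 18.39 mol
n(O2) = PV/RT = (3120 × 513) / (62.36 × 260.05) = 98.70 mol
For 18.39 mol C2H6, stoichiometry requires (7/2) × 18.39 = 64.37 mol O2; 98.70 mol is available, so C2H6 is limiting.
n(CO2) = (4/2) × 18.39 = 36.78 mol
V(CO2) = nRT/P = 36.78 × 62.36 × 523 / 6180 = 194.1 L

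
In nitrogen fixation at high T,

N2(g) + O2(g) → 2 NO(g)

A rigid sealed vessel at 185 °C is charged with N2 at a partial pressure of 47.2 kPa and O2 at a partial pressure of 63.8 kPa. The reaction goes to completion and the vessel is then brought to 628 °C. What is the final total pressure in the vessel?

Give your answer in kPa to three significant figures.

At constant V, partial pressures at 185 °C are proportional to moles, so apply stoichiometry directly to pressures.
P(O2) required for 47.2 kPa of N2 = (1/1) × 47.2 = 47.20 kPa; available 63.8 kPa, so N2 is limiting.
P(O2) remaining = 63.8 − (1/1) × 47.2 = 16.60 kPa
P(gaseous products) = (2)/1 × 47.2 = 94.40 kPa
P_total at 185 °C = 16.60 + 94.40 = 111.0 kPa
Scaling to 628 °C: P = 111.0 × 901.15/458.15 = 218.3 kPa

218 kPa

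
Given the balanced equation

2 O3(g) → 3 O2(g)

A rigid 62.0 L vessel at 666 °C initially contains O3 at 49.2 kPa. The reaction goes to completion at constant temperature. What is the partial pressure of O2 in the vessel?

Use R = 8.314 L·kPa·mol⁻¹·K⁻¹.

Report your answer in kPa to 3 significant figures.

73.8 kPa

n(O3)₀ = PV/RT = (49.2 × 62.0) / (8.314 × 939.15) = 0.3907 mol
n(O2) = (3/2) × 0.3907 = 0.5860 mol
P(O2) = nRT/V = 0.5860 × 8.314 × 939.15 / 62.0 = 73.80 kPa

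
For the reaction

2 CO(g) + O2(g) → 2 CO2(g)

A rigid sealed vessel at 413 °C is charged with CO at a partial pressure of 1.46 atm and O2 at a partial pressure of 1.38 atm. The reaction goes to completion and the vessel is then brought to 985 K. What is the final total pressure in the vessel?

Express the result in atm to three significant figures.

3.03 atm

At constant V, partial pressures at 413 °C are proportional to moles, so apply stoichiometry directly to pressures.
P(O2) required for 1.46 atm of CO = (1/2) × 1.46 = 0.7300 atm; available 1.38 atm, so CO is limiting.
P(O2) remaining = 1.38 − (1/2) × 1.46 = 0.6500 atm
P(gaseous products) = (2)/2 × 1.46 = 1.460 atm
P_total at 413 °C = 0.6500 + 1.460 = 2.110 atm
Scaling to 985 K: P = 2.110 × 985/686.15 = 3.029 atm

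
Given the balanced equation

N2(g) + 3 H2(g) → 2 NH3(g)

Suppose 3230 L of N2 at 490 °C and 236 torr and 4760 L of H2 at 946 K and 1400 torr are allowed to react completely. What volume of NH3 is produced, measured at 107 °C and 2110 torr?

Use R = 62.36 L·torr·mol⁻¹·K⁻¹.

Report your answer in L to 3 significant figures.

n(N2) = PV/RT = (236 × 3230) / (62.36 × 763.15) = 16.02 mol
n(H2) = PV/RT = (1400 × 4760) / (62.36 × 946) = 113.0 mol
For 16.02 mol N2, stoichiometry requires (3/1) × 16.02 = 48.06 mol H2; 113.0 mol is available, so N2 is limiting.
n(NH3) = (2/1) × 16.02 = 32.04 mol
V(NH3) = nRT/P = 32.04 × 62.36 × 380.15 / 2110 = 360.0 L

360 L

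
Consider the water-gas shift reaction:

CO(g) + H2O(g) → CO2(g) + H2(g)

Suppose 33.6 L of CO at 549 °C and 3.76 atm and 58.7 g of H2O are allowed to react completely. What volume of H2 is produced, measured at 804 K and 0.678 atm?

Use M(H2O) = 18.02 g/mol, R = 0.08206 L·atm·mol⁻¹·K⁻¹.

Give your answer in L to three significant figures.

182 L

n(CO) = PV/RT = (3.76 × 33.6) / (0.08206 × 822.15) = 1.873 mol
n(H2O) = 58.7 / 18.02 = 3.257 mol
For 1.873 mol CO, stoichiometry requires (1/1) × 1.873 = 1.873 mol H2O; 3.257 mol is available, so CO is limiting.
n(H2) = (1/1) × 1.873 = 1.873 mol
V(H2) = nRT/P = 1.873 × 0.08206 × 804 / 0.678 = 182.3 L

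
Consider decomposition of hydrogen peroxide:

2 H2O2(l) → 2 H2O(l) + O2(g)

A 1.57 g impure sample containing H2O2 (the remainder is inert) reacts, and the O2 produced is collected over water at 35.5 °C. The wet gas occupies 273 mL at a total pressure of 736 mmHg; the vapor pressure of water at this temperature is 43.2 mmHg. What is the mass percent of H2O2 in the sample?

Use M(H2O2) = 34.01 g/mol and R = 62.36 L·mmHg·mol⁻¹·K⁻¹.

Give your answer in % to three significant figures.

P(O2) = 736 − 43.2 = 692.8 mmHg
n(O2) = PV/RT = (692.8 × 0.2730) / (62.36 × 308.65) = 0.009826 mol
n(H2O2) = (2/1) × 0.009826 = 0.01965 mol
m(H2O2) = 0.01965 × 34.01 = 0.6683 g
%H2O2 = 0.6683 / 1.57 × 100 = 42.57%

42.6 %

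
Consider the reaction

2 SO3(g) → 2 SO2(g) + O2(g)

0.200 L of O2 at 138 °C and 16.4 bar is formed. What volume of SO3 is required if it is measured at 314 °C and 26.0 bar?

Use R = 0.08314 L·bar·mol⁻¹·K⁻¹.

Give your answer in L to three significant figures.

0.360 L

n(O2) = PV/RT = (16.4 × 0.200) / (0.08314 × 411.15) = 0.09595 mol
n(SO3) = (2/1) × 0.09595 = 0.1919 mol
V = nRT/P = 0.1919 × 0.08314 × 587.15 / 26.0 = 0.3603 L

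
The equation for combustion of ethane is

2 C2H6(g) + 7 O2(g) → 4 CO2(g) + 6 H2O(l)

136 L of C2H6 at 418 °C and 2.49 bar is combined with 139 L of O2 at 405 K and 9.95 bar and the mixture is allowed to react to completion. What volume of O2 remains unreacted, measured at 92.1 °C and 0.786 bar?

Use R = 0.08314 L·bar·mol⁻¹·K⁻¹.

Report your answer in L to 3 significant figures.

790 L

n(C2H6) = PV/RT = (2.49 × 136) / (0.08314 × 691.15) = 5.893 mol
n(O2) = PV/RT = (9.95 × 139) / (0.08314 × 405) = 41.07 mol
For 5.893 mol C2H6, stoichiometry requires (7/2) × 5.893 = 20.63 mol O2; 41.07 mol is available, so C2H6 is limiting.
n(O2) consumed = (7/2) × 5.893 = 20.63 mol; remaining = 41.07 − 20.63 = 20.44 mol
V(O2) = nRT/P = 20.44 × 0.08314 × 365.25 / 0.786 = 789.7 L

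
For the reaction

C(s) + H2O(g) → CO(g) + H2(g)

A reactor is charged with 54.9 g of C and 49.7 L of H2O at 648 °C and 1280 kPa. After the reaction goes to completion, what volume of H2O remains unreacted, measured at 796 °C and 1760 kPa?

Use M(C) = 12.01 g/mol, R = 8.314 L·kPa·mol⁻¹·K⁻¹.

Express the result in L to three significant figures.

18.9 L

n(C) = 54.9 / 12.01 = 4.571 mol
n(H2O) = PV/RT = (1280 × 49.7) / (8.314 × 921.15) = 8.307 mol
For 4.571 mol C, stoichiometry requires (1/1) × 4.571 = 4.571 mol H2O; 8.307 mol is available, so C is limiting.
n(H2O) consumed = (1/1) × 4.571 = 4.571 mol; remaining = 8.307 − 4.571 = 3.736 mol
V(H2O) = nRT/P = 3.736 × 8.314 × 1069.15 / 1760 = 18.87 L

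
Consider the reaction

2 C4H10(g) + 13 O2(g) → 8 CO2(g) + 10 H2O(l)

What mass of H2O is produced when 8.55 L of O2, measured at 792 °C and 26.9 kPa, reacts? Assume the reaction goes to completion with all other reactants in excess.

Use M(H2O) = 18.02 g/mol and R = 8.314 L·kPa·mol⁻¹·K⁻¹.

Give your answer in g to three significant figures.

0.360 g

n(O2) = PV/RT = (26.9 × 8.55) / (8.314 × 1065.15) = 0.02597 mol
n(H2O) = (10/13) × 0.02597 = 0.01998 mol
m(H2O) = 0.01998 × 18.02 = 0.3600 g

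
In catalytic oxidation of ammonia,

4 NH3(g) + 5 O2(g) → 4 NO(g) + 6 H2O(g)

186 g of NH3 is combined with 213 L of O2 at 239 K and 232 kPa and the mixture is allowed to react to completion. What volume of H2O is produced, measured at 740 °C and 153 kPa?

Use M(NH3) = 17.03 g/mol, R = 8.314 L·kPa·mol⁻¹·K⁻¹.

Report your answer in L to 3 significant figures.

902 L

n(NH3) = 186 / 17.03 = 10.92 mol
n(O2) = PV/RT = (232 × 213) / (8.314 × 239) = 24.87 mol
For 10.92 mol NH3, stoichiometry requires (5/4) × 10.92 = 13.65 mol O2; 24.87 mol is available, so NH3 is limiting.
n(H2O) = (6/4) × 10.92 = 16.38 mol
V(H2O) = nRT/P = 16.38 × 8.314 × 1013.15 / 153 = 901.8 L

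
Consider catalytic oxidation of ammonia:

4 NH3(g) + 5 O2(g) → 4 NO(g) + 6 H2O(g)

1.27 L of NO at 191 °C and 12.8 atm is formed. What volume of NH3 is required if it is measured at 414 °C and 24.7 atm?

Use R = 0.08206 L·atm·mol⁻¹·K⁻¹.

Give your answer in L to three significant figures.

0.974 L

n(NO) = PV/RT = (12.8 × 1.27) / (0.08206 × 464.15) = 0.4268 mol
n(NH3) = (4/4) × 0.4268 = 0.4268 mol
V = nRT/P = 0.4268 × 0.08206 × 687.15 / 24.7 = 0.9743 L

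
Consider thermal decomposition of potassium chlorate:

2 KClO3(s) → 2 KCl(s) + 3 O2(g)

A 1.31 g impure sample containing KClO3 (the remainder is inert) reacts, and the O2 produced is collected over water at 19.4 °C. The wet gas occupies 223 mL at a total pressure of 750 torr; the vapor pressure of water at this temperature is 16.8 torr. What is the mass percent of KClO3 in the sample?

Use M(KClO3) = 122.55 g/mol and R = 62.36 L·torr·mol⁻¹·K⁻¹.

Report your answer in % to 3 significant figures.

P(O2) = 750 − 16.8 = 733.2 torr
n(O2) = PV/RT = (733.2 × 0.2230) / (62.36 × 292.55) = 0.008962 mol
n(KClO3) = (2/3) × 0.008962 = 0.005975 mol
m(KClO3) = 0.005975 × 122.55 = 0.7322 g
%KClO3 = 0.7322 / 1.31 × 100 = 55.89%

55.9 %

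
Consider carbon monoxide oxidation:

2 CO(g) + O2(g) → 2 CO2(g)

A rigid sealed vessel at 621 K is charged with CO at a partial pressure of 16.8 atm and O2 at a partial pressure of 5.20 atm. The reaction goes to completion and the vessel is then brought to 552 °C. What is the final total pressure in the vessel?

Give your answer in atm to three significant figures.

22.3 atm

Because the vessel is rigid and T is held at 621 K, work the stoichiometry in partial pressures (P_i = n_iRT/V).
P(O2) required for 16.8 atm of CO = (1/2) × 16.8 = 8.400 atm; available 5.20 atm, so O2 is limiting.
P(CO) remaining = 16.8 − (2/1) × 5.20 = 6.400 atm
P(gaseous products) = (2)/1 × 5.20 = 10.40 atm
P_total at 621 K = 6.400 + 10.40 = 16.80 atm
Scaling to 552 °C: P = 16.80 × 825.15/621 = 22.32 atm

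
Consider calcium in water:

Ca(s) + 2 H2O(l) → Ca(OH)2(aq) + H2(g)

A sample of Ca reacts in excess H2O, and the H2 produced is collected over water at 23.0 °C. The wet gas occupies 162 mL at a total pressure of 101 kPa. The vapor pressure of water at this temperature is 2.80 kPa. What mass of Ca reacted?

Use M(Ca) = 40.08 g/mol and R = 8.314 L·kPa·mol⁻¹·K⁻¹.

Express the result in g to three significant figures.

P(H2) = 101 − 2.80 = 98.20 kPa
n(H2) = PV/RT = (98.20 × 0.1620) / (8.314 × 296.15) = 0.006461 mol
n(Ca) = (1/1) × 0.006461 = 0.006461 mol
m(Ca) = 0.006461 × 40.08 = 0.2590 g

0.259 g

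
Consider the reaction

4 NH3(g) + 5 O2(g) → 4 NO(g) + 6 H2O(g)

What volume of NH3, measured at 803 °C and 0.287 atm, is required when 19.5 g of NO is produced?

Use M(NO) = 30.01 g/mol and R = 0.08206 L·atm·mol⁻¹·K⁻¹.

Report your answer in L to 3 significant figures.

n(NO) = 19.50 / 30.01 = 0.6498 mol
n(NH3) = (4/4) × 0.6498 = 0.6498 mol
V = nRT/P = 0.6498 × 0.08206 × 1076.15 / 0.287 = 199.9 L

200 L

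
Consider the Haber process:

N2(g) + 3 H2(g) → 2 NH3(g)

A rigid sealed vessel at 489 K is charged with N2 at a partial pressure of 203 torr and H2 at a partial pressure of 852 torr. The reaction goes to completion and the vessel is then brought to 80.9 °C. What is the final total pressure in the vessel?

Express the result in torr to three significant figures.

At constant V, partial pressures at 489 K are proportional to moles, so apply stoichiometry directly to pressures.
P(H2) required for 203 torr of N2 = (3/1) × 203 = 609.0 torr; available 852 torr, so N2 is limiting.
P(H2) remaining = 852 − (3/1) × 203 = 243.0 torr
P(gaseous products) = (2)/1 × 203 = 406.0 torr
P_total at 489 K = 243.0 + 406.0 = 649.0 torr
Scaling to 80.9 °C: P = 649.0 × 354.05/489 = 469.9 torr

470 torr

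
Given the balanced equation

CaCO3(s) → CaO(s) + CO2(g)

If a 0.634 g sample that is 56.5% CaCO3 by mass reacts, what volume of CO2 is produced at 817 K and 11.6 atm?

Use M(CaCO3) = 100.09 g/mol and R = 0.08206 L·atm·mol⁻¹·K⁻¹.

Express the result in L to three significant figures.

mass of CaCO3 = 0.634 × 56.5/100 = 0.3582 g
n(CaCO3) = 0.3582 / 100.09 = 0.003579 mol
n(CO2) = (1/1) × 0.003579 = 0.003579 mol
V = nRT/P = 0.003579 × 0.08206 × 817 / 11.6 = 0.02069 L

0.0207 L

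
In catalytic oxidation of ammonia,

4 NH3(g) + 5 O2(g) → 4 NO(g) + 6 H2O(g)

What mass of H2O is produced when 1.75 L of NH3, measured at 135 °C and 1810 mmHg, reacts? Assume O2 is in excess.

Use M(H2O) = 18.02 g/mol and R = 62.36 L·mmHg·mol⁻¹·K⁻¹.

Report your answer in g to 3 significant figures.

n(NH3) = PV/RT = (1810 × 1.75) / (62.36 × 408.15) = 0.1244 mol
n(H2O) = (6/4) × 0.1244 = 0.1866 mol
m(H2O) = 0.1866 × 18.02 = 3.363 g

3.36 g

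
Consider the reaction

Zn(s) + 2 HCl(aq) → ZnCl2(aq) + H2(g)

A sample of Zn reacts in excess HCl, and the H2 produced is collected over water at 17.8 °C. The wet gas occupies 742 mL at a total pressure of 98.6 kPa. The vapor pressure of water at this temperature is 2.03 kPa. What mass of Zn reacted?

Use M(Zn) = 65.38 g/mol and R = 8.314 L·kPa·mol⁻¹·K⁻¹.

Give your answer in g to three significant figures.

1.94 g

P(H2) = 98.6 − 2.03 = 96.57 kPa
n(H2) = PV/RT = (96.57 × 0.7420) / (8.314 × 290.95) = 0.02962 mol
n(Zn) = (1/1) × 0.02962 = 0.02962 mol
m(Zn) = 0.02962 × 65.38 = 1.937 g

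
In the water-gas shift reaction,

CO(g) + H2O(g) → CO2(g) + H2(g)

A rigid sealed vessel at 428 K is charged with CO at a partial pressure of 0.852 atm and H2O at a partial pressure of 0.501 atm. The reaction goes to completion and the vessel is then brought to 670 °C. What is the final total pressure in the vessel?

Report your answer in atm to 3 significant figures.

2.98 atm

At constant V, partial pressures at 428 K are proportional to moles, so apply stoichiometry directly to pressures.
P(H2O) required for 0.852 atm of CO = (1/1) × 0.852 = 0.8520 atm; available 0.501 atm, so H2O is limiting.
P(CO) remaining = 0.852 − (1/1) × 0.501 = 0.3510 atm
P(gaseous products) = (1+1)/1 × 0.501 = 1.002 atm
P_total at 428 K = 0.3510 + 1.002 = 1.353 atm
Scaling to 670 °C: P = 1.353 × 943.15/428 = 2.981 atm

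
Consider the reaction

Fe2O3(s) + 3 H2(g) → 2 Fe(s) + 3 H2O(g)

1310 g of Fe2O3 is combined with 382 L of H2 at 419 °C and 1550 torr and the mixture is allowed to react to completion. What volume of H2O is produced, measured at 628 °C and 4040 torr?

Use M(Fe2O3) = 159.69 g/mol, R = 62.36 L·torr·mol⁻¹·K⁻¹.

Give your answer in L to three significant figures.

191 L

n(Fe2O3) = 1310 / 159.69 = 8.203 mol
n(H2) = PV/RT = (1550 × 382) / (62.36 × 692.15) = 13.72 mol
For 8.203 mol Fe2O3, stoichiometry requires (3/1) × 8.203 = 24.61 mol H2; 13.72 mol is available, so H2 is limiting.
n(H2O) = (3/3) × 13.72 = 13.72 mol
V(H2O) = nRT/P = 13.72 × 62.36 × 901.15 / 4040 = 190.8 L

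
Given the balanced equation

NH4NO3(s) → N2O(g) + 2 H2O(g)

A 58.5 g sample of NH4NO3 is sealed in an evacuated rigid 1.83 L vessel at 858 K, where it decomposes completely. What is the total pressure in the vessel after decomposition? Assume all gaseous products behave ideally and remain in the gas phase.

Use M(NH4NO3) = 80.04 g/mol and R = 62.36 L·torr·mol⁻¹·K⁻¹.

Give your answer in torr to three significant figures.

64100 torr

n(NH4NO3) = 58.5 / 80.04 = 0.7309 mol
n(gas produced) = (3/1) × 0.7309 = 2.193 mol
P = nRT/V = 2.193 × 62.36 × 858 / 1.83 = 64120 torr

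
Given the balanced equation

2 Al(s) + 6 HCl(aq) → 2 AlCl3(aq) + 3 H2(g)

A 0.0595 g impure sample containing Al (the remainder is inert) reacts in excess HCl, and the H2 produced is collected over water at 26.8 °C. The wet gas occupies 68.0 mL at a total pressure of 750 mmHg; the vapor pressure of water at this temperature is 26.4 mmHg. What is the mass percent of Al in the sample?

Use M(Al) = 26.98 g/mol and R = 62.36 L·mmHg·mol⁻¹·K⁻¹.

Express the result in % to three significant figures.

P(H2) = 750 − 26.4 = 723.6 mmHg
n(H2) = PV/RT = (723.6 × 0.06800) / (62.36 × 299.95) = 0.002631 mol
n(Al) = (2/3) × 0.002631 = 0.001754 mol
m(Al) = 0.001754 × 26.98 = 0.04732 g
%Al = 0.04732 / 0.0595 × 100 = 79.53%

79.5 %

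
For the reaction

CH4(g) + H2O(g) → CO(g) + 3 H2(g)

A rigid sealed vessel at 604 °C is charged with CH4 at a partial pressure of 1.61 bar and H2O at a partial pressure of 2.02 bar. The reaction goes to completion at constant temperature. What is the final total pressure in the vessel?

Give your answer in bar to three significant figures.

At constant V, partial pressures at 604 °C are proportional to moles, so apply stoichiometry directly to pressures.
P(H2O) required for 1.61 bar of CH4 = (1/1) × 1.61 = 1.610 bar; available 2.02 bar, so CH4 is limiting.
P(H2O) remaining = 2.02 − (1/1) × 1.61 = 0.4100 bar
P(gaseous products) = (1+3)/1 × 1.61 = 6.440 bar
P_total at 604 °C = 0.4100 + 6.440 = 6.850 bar

6.85 bar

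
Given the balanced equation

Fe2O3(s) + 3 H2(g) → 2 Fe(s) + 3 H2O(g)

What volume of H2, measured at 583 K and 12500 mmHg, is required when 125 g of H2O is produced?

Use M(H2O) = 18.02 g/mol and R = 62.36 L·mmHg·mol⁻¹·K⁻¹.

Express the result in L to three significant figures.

n(H2O) = 125.0 / 18.02 = 6.937 mol
n(H2) = (3/3) × 6.937 = 6.937 mol
V = nRT/P = 6.937 × 62.36 × 583 / 12500 = 20.18 L

20.2 L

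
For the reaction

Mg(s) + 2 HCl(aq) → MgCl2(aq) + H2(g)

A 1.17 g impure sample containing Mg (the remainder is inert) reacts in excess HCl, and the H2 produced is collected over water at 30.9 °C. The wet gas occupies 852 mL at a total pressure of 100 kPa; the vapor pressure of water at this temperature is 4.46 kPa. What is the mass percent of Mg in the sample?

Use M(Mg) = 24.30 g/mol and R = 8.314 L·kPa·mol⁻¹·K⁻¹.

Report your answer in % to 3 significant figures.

66.9 %

P(H2) = 100 − 4.46 = 95.54 kPa
n(H2) = PV/RT = (95.54 × 0.8520) / (8.314 × 304.05) = 0.03220 mol
n(Mg) = (1/1) × 0.03220 = 0.03220 mol
m(Mg) = 0.03220 × 24.30 = 0.7825 g
%Mg = 0.7825 / 1.17 × 100 = 66.88%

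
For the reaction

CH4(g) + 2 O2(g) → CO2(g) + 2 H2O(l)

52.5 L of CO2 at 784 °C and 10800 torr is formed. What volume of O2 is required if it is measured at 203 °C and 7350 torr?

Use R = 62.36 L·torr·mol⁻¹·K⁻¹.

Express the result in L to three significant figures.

n(CO2) = PV/RT = (10800 × 52.5) / (62.36 × 1057.15) = 8.601 mol
n(O2) = (2/1) × 8.601 = 17.20 mol
V = nRT/P = 17.20 × 62.36 × 476.15 / 7350 = 69.48 L

69.5 L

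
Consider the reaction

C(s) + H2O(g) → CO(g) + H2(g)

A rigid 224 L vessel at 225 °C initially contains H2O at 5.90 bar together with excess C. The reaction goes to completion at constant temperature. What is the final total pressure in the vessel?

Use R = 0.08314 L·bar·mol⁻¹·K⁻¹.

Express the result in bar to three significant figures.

Since T and V are fixed, P_final/P_initial = n_final/n_initial = 2/1.
P_final = (2/1) × 5.90 = 11.80 bar

11.8 bar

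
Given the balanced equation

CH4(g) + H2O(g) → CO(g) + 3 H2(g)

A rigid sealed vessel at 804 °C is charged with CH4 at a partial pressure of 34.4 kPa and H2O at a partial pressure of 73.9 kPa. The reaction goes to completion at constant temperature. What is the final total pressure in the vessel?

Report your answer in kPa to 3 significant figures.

With V and T fixed, P_i ∝ n_i, so the mole ratios apply directly to partial pressures at 804 °C.
P(H2O) required for 34.4 kPa of CH4 = (1/1) × 34.4 = 34.40 kPa; available 73.9 kPa, so CH4 is limiting.
P(H2O) remaining = 73.9 − (1/1) × 34.4 = 39.50 kPa
P(gaseous products) = (1+3)/1 × 34.4 = 137.6 kPa
P_total at 804 °C = 39.50 + 137.6 = 177.1 kPa

177 kPa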